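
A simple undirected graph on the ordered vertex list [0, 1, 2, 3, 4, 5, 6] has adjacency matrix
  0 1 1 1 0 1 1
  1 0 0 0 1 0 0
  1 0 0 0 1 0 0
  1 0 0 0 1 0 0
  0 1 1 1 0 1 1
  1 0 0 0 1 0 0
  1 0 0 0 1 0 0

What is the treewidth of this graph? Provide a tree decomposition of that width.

Treewidth 2.
One optimal decomposition is:
Bags: B1 = {0, 2, 4}  B2 = {0, 3, 4}  B3 = {0, 4, 6}  B4 = {0, 1, 4}  B5 = {0, 4, 5}
Tree: B1–B2, B2–B3, B3–B4, B4–B5

Every bag has size at most 3, so the width is 3 − 1 = 2 and tw(G) ≤ 2. Since 0–2–4–3–0 is a cycle in G, G is not acyclic. Forests are exactly the graphs of treewidth ≤ 1, so tw(G) ≥ 2. Combining the bounds, tw(G) = 2.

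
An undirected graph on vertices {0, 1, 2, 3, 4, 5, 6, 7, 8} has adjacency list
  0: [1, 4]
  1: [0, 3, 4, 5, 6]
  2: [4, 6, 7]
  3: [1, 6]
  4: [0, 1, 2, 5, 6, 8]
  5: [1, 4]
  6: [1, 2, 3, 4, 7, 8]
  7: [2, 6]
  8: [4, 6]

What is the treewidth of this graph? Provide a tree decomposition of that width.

Treewidth 2.
One such decomposition:
Bags: B1 = {1, 4, 6}  B2 = {1, 4, 5}  B3 = {2, 4, 6}  B4 = {1, 3, 6}  B5 = {4, 6, 8}  B6 = {0, 1, 4}  B7 = {2, 6, 7}
Tree: B1–B2, B1–B3, B1–B4, B3–B5, B2–B6, B3–B7

The largest bag has 3 vertices, giving width 2; this decomposition certifies tw(G) ≤ 2. For the lower bound, the 3 vertices {1, 3, 6} are pairwise adjacent, and any tree decomposition puts a clique entirely inside one bag — forcing width ≥ 2. Combining the bounds, tw(G) = 2.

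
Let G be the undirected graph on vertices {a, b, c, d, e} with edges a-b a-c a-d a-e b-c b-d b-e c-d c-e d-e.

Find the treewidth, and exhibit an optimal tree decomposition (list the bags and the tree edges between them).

Treewidth 4.
One optimal decomposition is:
Bags: B1 = {a, b, c, d, e}
Tree: (single bag)

A single bag containing all 5 vertices is trivially a valid decomposition of width 4. Conversely, {a, b, c, d, e} is a clique of size 5, and the vertices of any clique must share a bag in every tree decomposition; so some bag has ≥ 5 vertices and tw(G) ≥ 4. The upper and lower bounds meet at 4, so that is the treewidth.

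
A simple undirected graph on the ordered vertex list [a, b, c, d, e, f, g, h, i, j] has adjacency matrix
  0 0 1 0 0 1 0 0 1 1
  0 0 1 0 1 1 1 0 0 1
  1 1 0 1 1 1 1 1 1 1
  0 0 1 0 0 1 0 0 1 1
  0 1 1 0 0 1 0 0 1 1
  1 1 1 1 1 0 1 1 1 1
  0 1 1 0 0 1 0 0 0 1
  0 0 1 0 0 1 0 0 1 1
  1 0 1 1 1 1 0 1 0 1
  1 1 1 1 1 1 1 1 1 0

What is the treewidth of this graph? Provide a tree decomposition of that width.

Treewidth 4.
One such decomposition:
Bags: B1 = {b, c, e, f, j}  B2 = {b, c, f, g, j}  B3 = {c, e, f, i, j}  B4 = {a, c, f, i, j}  B5 = {c, d, f, i, j}  B6 = {c, f, h, i, j}
Tree: B1–B2, B1–B3, B3–B4, B4–B5, B5–B6

Every bag has size at most 5, so the width is 5 − 1 = 4 and tw(G) ≤ 4. Conversely, {b, c, f, g, j} is a clique of size 5, and the vertices of any clique must share a bag in every tree decomposition; so some bag has ≥ 5 vertices and tw(G) ≥ 4. Combining the bounds, tw(G) = 4.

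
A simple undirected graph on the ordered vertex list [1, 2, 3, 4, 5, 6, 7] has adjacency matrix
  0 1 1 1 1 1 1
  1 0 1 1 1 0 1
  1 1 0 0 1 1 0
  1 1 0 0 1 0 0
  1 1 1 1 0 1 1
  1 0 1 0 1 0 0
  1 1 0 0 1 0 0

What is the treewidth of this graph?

A width-3 tree decomposition is:
Bags: B1 = {1, 2, 3, 5}  B2 = {1, 2, 4, 5}  B3 = {1, 2, 5, 7}  B4 = {1, 3, 5, 6}
Tree: B1–B2, B2–B3, B1–B4
Each bag holds 4 vertices, so the decomposition has width 3, which upper-bounds the treewidth. For the lower bound, the 4 vertices {1, 2, 3, 5} are pairwise adjacent, and any tree decomposition puts a clique entirely inside one bag — forcing width ≥ 3. Combining the bounds, tw(G) = 3.

3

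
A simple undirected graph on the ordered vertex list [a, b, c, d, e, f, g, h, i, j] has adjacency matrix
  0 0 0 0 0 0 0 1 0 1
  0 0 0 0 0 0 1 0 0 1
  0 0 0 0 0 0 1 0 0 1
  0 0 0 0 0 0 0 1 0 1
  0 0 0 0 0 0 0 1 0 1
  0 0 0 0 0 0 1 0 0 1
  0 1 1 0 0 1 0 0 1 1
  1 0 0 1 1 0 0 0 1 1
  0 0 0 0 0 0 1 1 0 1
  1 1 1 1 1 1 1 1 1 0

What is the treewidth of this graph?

A width-2 tree decomposition is:
Bags: B1 = {e, h, j}  B2 = {h, i, j}  B3 = {g, i, j}  B4 = {b, g, j}  B5 = {c, g, j}  B6 = {f, g, j}  B7 = {d, h, j}  B8 = {a, h, j}
Tree: B1–B2, B2–B3, B3–B4, B4–B5, B4–B6, B2–B7, B2–B8
Each bag holds 3 vertices, so the decomposition has width 2, which upper-bounds the treewidth. Conversely, {d, h, j} is a clique of size 3, and the vertices of any clique must share a bag in every tree decomposition; so some bag has ≥ 3 vertices and tw(G) ≥ 2. The upper and lower bounds meet at 2, so that is the treewidth.

2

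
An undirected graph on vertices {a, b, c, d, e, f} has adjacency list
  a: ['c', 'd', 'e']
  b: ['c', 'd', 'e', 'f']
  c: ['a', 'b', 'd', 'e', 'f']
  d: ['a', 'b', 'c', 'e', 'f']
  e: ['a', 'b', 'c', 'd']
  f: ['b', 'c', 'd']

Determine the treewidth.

3

A width-3 tree decomposition is:
Bags: B1 = {b, c, d, f}  B2 = {b, c, d, e}  B3 = {a, c, d, e}
Tree: B1–B2, B2–B3
Every bag has size at most 4, so the width is 4 − 1 = 3 and tw(G) ≤ 3. On the other hand G contains the 4-clique {a, c, d, e}. A clique must lie in a single bag of any decomposition, so no decomposition can have width below 3. Hence tw(G) = 3 exactly.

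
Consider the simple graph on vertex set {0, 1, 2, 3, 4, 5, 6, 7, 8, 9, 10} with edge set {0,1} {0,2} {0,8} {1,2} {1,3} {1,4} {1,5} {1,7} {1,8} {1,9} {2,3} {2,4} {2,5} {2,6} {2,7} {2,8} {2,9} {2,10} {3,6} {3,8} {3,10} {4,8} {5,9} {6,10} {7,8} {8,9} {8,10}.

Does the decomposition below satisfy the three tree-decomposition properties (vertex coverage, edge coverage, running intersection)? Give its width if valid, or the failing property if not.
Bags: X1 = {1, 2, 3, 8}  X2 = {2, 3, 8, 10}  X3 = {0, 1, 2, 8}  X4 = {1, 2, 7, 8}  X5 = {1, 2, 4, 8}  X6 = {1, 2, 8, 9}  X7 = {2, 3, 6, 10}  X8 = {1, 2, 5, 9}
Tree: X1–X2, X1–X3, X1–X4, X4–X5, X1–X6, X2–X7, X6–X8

Vertex coverage: the bags together contain {0, 1, 2, 3, 4, 5, 6, 7, 8, 9, 10}, the full vertex set. Edge coverage: each edge of G has both endpoints in at least one bag. Running intersection: for every vertex, the bags containing it form a connected subtree. All three properties hold, so this is a valid tree decomposition of width max|bag| − 1 = 3, and hence tw(G) ≤ 3.

Yes; width 3.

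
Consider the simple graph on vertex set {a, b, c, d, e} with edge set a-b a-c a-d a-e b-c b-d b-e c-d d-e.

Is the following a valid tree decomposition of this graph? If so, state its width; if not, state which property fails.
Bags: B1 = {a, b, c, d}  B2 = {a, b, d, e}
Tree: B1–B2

Yes; width 3.

Vertex coverage: the bags together contain {a, b, c, d, e}, the full vertex set. Edge coverage: each edge of G has both endpoints in at least one bag. Running intersection: for every vertex, the bags containing it form a connected subtree. All three properties hold, so this is a valid tree decomposition of width max|bag| − 1 = 3, and hence tw(G) ≤ 3.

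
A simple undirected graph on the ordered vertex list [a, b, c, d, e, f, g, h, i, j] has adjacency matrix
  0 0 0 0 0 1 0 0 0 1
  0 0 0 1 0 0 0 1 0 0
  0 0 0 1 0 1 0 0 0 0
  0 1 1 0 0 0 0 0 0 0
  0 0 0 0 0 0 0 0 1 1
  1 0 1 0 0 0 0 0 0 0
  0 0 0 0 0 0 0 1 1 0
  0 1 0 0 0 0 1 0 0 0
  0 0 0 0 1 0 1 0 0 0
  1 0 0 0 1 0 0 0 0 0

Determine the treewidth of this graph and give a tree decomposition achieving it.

Treewidth 2.
One optimal decomposition is:
Bags: B1 = {a, e, j}  B2 = {a, e, i}  B3 = {a, g, i}  B4 = {a, g, h}  B5 = {a, b, h}  B6 = {a, b, d}  B7 = {a, c, d}  B8 = {a, c, f}
Tree: B1–B2, B2–B3, B3–B4, B4–B5, B5–B6, B6–B7, B7–B8

Each bag holds 3 vertices, so the decomposition has width 2, which upper-bounds the treewidth. Since a–j–e–i–g–h–b–d–c–f–a is a cycle in G, G is not acyclic. Forests are exactly the graphs of treewidth ≤ 1, so tw(G) ≥ 2. Combining the bounds, tw(G) = 2.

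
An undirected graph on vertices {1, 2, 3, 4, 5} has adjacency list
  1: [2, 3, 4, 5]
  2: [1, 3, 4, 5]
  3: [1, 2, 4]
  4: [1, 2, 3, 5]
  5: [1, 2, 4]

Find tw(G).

3

A width-3 tree decomposition is:
Bags: B1 = {1, 2, 4, 5}  B2 = {1, 2, 3, 4}
Tree: B1–B2
The largest bag has 4 vertices, giving width 3; this decomposition certifies tw(G) ≤ 3. For the lower bound, the 4 vertices {1, 2, 3, 4} are pairwise adjacent, and any tree decomposition puts a clique entirely inside one bag — forcing width ≥ 3. Hence tw(G) = 3 exactly.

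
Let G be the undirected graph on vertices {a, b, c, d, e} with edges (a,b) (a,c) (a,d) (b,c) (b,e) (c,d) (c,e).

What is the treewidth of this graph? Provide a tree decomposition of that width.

The largest bag has 3 vertices, giving width 2; this decomposition certifies tw(G) ≤ 2. For the lower bound, the 3 vertices {b, c, e} are pairwise adjacent, and any tree decomposition puts a clique entirely inside one bag — forcing width ≥ 2. Therefore the treewidth is 2.

Treewidth 2.
One such decomposition:
Bags: B1 = {a, c, d}  B2 = {a, b, c}  B3 = {b, c, e}
Tree: B1–B2, B2–B3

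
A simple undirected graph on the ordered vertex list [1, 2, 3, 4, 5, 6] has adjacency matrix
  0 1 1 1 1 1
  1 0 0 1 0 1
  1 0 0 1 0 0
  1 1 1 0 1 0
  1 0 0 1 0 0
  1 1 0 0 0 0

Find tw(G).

2

A width-2 tree decomposition is:
Bags: B1 = {1, 3, 4}  B2 = {1, 2, 4}  B3 = {1, 4, 5}  B4 = {1, 2, 6}
Tree: B1–B2, B2–B3, B2–B4
Every bag has size at most 3, so the width is 3 − 1 = 2 and tw(G) ≤ 2. For the lower bound, the 3 vertices {1, 2, 4} are pairwise adjacent, and any tree decomposition puts a clique entirely inside one bag — forcing width ≥ 2. Combining the bounds, tw(G) = 2.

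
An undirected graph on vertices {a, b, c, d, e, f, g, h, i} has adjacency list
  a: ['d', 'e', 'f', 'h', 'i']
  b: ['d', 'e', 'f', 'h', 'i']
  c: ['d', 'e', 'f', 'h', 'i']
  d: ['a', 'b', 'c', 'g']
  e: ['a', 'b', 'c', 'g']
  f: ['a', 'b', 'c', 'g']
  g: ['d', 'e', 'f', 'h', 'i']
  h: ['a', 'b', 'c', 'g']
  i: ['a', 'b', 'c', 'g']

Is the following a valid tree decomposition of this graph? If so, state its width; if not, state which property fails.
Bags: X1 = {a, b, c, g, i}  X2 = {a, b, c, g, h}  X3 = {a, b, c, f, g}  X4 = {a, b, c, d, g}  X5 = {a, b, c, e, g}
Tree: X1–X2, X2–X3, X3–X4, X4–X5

Yes; width 4.

Every vertex of G appears in some bag (union = {a, b, c, d, e, f, g, h, i}); every edge is covered by a bag; and for each vertex v the set of bags containing v is connected in the bag tree. The decomposition is therefore valid. The largest bag has 5 vertices, so the width is 4.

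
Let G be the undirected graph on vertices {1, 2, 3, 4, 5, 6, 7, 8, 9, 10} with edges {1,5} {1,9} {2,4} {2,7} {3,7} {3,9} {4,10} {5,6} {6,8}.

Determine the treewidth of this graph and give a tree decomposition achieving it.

Each bag holds 2 vertices, so the decomposition has width 1, which upper-bounds the treewidth. Since G has at least one edge (e.g. 8–6), it is not an edgeless graph, so tw(G) ≥ 1. The upper and lower bounds meet at 1, so that is the treewidth.

Treewidth 1.
One such decomposition:
Bags: B1 = {6, 8}  B2 = {5, 6}  B3 = {1, 5}  B4 = {1, 9}  B5 = {3, 9}  B6 = {3, 7}  B7 = {2, 7}  B8 = {2, 4}  B9 = {4, 10}
Tree: B1–B2, B2–B3, B3–B4, B4–B5, B5–B6, B6–B7, B7–B8, B8–B9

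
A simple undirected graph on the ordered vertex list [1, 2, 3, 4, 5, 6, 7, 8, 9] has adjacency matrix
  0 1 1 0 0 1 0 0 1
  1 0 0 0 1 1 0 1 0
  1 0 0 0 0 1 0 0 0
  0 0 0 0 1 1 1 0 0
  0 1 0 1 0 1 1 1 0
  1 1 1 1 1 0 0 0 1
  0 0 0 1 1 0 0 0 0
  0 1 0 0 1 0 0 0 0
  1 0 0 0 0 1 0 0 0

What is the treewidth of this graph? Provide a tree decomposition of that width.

Each bag holds 3 vertices, so the decomposition has width 2, which upper-bounds the treewidth. On the other hand G contains the 3-clique {2, 5, 8}. A clique must lie in a single bag of any decomposition, so no decomposition can have width below 2. Hence tw(G) = 2 exactly.

Treewidth 2.
One optimal decomposition is:
Bags: B1 = {2, 5, 6}  B2 = {1, 2, 6}  B3 = {1, 6, 9}  B4 = {4, 5, 6}  B5 = {4, 5, 7}  B6 = {2, 5, 8}  B7 = {1, 3, 6}
Tree: B1–B2, B2–B3, B1–B4, B4–B5, B1–B6, B2–B7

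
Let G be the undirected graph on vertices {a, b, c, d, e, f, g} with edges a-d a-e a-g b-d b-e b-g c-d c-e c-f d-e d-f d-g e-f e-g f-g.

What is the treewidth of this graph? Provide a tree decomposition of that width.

Each bag holds 4 vertices, so the decomposition has width 3, which upper-bounds the treewidth. Conversely, {d, e, f, g} is a clique of size 4, and the vertices of any clique must share a bag in every tree decomposition; so some bag has ≥ 4 vertices and tw(G) ≥ 3. Hence tw(G) = 3 exactly.

Treewidth 3.
One optimal decomposition is:
Bags: B1 = {d, e, f, g}  B2 = {c, d, e, f}  B3 = {b, d, e, g}  B4 = {a, d, e, g}
Tree: B1–B2, B1–B3, B1–B4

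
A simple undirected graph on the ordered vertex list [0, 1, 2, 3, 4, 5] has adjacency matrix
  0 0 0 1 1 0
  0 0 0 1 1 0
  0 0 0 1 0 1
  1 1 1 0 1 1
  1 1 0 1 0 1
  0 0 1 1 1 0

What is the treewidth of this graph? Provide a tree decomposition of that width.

Every bag has size at most 3, so the width is 3 − 1 = 2 and tw(G) ≤ 2. For the lower bound, the 3 vertices {2, 3, 5} are pairwise adjacent, and any tree decomposition puts a clique entirely inside one bag — forcing width ≥ 2. Therefore the treewidth is 2.

Treewidth 2.
Bags: B1 = {1, 3, 4}  B2 = {3, 4, 5}  B3 = {0, 3, 4}  B4 = {2, 3, 5}
Tree: B1–B2, B2–B3, B2–B4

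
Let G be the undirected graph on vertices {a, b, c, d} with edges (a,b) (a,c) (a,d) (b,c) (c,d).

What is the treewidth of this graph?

A width-2 tree decomposition is:
Bags: B1 = {a, b, c}  B2 = {a, c, d}
Tree: B1–B2
The largest bag has 3 vertices, giving width 2; this decomposition certifies tw(G) ≤ 2. On the other hand G contains the 3-clique {a, c, d}. A clique must lie in a single bag of any decomposition, so no decomposition can have width below 2. Hence tw(G) = 2 exactly.

2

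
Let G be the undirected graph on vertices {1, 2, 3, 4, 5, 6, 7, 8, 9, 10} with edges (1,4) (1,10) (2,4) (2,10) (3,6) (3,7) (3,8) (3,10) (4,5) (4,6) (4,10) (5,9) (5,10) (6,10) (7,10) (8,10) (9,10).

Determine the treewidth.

2

A width-2 tree decomposition is:
Bags: B1 = {4, 6, 10}  B2 = {3, 6, 10}  B3 = {3, 7, 10}  B4 = {3, 8, 10}  B5 = {4, 5, 10}  B6 = {5, 9, 10}  B7 = {2, 4, 10}  B8 = {1, 4, 10}
Tree: B1–B2, B2–B3, B3–B4, B1–B5, B5–B6, B1–B7, B5–B8
The largest bag has 3 vertices, giving width 2; this decomposition certifies tw(G) ≤ 2. For the lower bound, the 3 vertices {3, 8, 10} are pairwise adjacent, and any tree decomposition puts a clique entirely inside one bag — forcing width ≥ 2. Combining the bounds, tw(G) = 2.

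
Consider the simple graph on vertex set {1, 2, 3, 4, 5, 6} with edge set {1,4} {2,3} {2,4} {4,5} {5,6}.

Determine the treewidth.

A width-1 tree decomposition is:
Bags: B1 = {1, 4}  B2 = {2, 4}  B3 = {4, 5}  B4 = {5, 6}  B5 = {2, 3}
Tree: B1–B2, B1–B3, B3–B4, B2–B5
Every bag has size at most 2, so the width is 2 − 1 = 1 and tw(G) ≤ 1. G has an edge, so its treewidth is at least 1. Therefore the treewidth is 1.

1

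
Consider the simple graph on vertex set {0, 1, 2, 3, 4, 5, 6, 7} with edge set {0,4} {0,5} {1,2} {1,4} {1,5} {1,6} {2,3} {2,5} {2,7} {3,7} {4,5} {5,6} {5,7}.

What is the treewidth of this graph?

A width-2 tree decomposition is:
Bags: B1 = {1, 5, 6}  B2 = {1, 2, 5}  B3 = {1, 4, 5}  B4 = {0, 4, 5}  B5 = {2, 5, 7}  B6 = {2, 3, 7}
Tree: B1–B2, B2–B3, B3–B4, B2–B5, B5–B6
The largest bag has 3 vertices, giving width 2; this decomposition certifies tw(G) ≤ 2. For the lower bound, the 3 vertices {2, 3, 7} are pairwise adjacent, and any tree decomposition puts a clique entirely inside one bag — forcing width ≥ 2. Combining the bounds, tw(G) = 2.

2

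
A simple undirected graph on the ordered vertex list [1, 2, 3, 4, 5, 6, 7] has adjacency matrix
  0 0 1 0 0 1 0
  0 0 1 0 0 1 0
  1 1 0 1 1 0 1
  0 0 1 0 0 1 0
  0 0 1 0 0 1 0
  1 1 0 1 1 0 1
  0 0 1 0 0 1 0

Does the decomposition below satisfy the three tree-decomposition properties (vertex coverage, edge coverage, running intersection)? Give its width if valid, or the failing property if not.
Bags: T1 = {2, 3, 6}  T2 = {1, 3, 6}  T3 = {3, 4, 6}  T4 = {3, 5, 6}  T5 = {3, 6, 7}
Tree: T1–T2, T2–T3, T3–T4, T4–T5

Every vertex of G appears in some bag (union = {1, 2, 3, 4, 5, 6, 7}); every edge is covered by a bag; and for each vertex v the set of bags containing v is connected in the bag tree. The decomposition is therefore valid. The largest bag has 3 vertices, so the width is 2.

Yes; width 2.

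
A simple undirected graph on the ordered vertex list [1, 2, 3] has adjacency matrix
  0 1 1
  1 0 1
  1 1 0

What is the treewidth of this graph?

A width-2 tree decomposition is:
Bags: B1 = {1, 2, 3}
Tree: (single bag)
A single bag containing all 3 vertices is trivially a valid decomposition of width 2. For the lower bound, the 3 vertices {1, 2, 3} are pairwise adjacent, and any tree decomposition puts a clique entirely inside one bag — forcing width ≥ 2. The upper and lower bounds meet at 2, so that is the treewidth.

2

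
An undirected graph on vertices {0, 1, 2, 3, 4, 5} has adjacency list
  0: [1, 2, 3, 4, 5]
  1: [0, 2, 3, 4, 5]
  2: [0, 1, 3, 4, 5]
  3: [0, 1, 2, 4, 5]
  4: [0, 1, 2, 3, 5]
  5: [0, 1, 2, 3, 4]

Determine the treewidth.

5

A width-5 tree decomposition is:
Bags: B1 = {0, 1, 2, 3, 4, 5}
Tree: (single bag)
With just one bag of size 6, the width is 6 − 1 = 5, so tw(G) ≤ 5. For the lower bound, the 6 vertices {0, 1, 2, 3, 4, 5} are pairwise adjacent, and any tree decomposition puts a clique entirely inside one bag — forcing width ≥ 5. Therefore the treewidth is 5.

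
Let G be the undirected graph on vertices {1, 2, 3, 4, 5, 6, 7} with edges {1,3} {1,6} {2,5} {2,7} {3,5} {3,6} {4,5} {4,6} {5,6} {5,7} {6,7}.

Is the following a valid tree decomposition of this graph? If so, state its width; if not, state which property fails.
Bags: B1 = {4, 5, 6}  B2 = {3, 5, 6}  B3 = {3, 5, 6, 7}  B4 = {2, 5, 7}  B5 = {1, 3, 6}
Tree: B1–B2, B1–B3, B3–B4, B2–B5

No — bags containing vertex 3 are not connected in the tree.

A tree decomposition must satisfy three properties: every vertex lies in some bag; for every edge, both endpoints lie together in some bag; and for every vertex, the bags containing it form a connected subtree. Here bags containing vertex 3 are not connected in the tree, so the decomposition is invalid.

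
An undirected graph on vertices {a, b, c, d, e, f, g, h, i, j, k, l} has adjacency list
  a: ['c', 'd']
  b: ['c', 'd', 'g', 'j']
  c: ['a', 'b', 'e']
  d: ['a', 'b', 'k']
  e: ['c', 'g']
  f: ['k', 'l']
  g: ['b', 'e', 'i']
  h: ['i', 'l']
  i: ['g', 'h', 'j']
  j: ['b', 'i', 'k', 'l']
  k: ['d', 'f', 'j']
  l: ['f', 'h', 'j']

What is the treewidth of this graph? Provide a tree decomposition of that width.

Each bag holds 4 vertices, so the decomposition has width 3, which upper-bounds the treewidth. For the lower bound: the 4 vertex sets {f,h,l}, {i}, {j}, {b,d,g,k} are disjoint, each induces a connected subgraph, and every pair is joined by at least one edge of G. Contracting each set to a single vertex therefore yields K_{4} as a minor, and since treewidth is minor-monotone, tw(G) ≥ tw(K_{4}) = 3. The upper and lower bounds meet at 3, so that is the treewidth.

Treewidth 3.
One such decomposition:
Bags: B1 = {f, h, i, l}  B2 = {f, i, j, l}  B3 = {f, i, j, k}  B4 = {g, i, j, k}  B5 = {b, g, j, k}  B6 = {b, d, g, k}  B7 = {b, d, e, g}  B8 = {b, c, d, e}  B9 = {a, c, d, e}
Tree: B1–B2, B2–B3, B3–B4, B4–B5, B5–B6, B6–B7, B7–B8, B8–B9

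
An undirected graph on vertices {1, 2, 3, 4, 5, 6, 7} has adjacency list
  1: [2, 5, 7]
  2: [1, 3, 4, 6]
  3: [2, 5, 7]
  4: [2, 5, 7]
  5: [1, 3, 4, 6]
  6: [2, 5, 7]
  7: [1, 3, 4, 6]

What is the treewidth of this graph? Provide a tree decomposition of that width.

Treewidth 3.
Bags: B1 = {2, 4, 5, 7}  B2 = {2, 5, 6, 7}  B3 = {2, 3, 5, 7}  B4 = {1, 2, 5, 7}
Tree: B1–B2, B2–B3, B3–B4

Each bag holds 4 vertices, so the decomposition has width 3, which upper-bounds the treewidth. For the lower bound: the 4 vertex sets {2,4}, {5,6}, {7}, {3} are disjoint, each induces a connected subgraph, and every pair is joined by at least one edge of G. Contracting each set to a single vertex therefore yields K_{4} as a minor, and since treewidth is minor-monotone, tw(G) ≥ tw(K_{4}) = 3. Hence tw(G) = 3 exactly.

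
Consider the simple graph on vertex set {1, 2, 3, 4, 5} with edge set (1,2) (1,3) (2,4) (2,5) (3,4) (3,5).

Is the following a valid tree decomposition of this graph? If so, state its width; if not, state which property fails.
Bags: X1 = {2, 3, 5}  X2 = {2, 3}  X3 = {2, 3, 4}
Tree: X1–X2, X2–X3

A tree decomposition must satisfy three properties: every vertex lies in some bag; for every edge, both endpoints lie together in some bag; and for every vertex, the bags containing it form a connected subtree. Here vertex 1 appears in no bag, so the decomposition is invalid.

No — vertex 1 appears in no bag.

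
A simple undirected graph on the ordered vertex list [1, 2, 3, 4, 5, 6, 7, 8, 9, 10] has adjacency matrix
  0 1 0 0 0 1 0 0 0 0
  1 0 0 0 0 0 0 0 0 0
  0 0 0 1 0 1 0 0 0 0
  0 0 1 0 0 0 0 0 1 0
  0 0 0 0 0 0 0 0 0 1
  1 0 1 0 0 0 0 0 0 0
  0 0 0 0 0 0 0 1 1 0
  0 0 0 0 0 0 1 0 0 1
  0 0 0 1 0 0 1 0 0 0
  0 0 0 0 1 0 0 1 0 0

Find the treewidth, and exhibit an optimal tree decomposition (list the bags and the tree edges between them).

Treewidth 1.
One such decomposition:
Bags: B1 = {5, 10}  B2 = {8, 10}  B3 = {7, 8}  B4 = {7, 9}  B5 = {4, 9}  B6 = {3, 4}  B7 = {3, 6}  B8 = {1, 6}  B9 = {1, 2}
Tree: B1–B2, B2–B3, B3–B4, B4–B5, B5–B6, B6–B7, B7–B8, B8–B9

Each bag holds 2 vertices, so the decomposition has width 1, which upper-bounds the treewidth. Any graph with an edge has treewidth ≥ 1, and G has the edge 5–10. Hence tw(G) = 1 exactly.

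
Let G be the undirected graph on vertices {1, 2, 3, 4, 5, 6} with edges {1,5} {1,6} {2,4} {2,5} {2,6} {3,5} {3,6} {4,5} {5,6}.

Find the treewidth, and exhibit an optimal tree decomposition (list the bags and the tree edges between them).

The largest bag has 3 vertices, giving width 2; this decomposition certifies tw(G) ≤ 2. For the lower bound, the 3 vertices {2, 4, 5} are pairwise adjacent, and any tree decomposition puts a clique entirely inside one bag — forcing width ≥ 2. The upper and lower bounds meet at 2, so that is the treewidth.

Treewidth 2.
One optimal decomposition is:
Bags: B1 = {2, 5, 6}  B2 = {2, 4, 5}  B3 = {3, 5, 6}  B4 = {1, 5, 6}
Tree: B1–B2, B1–B3, B1–B4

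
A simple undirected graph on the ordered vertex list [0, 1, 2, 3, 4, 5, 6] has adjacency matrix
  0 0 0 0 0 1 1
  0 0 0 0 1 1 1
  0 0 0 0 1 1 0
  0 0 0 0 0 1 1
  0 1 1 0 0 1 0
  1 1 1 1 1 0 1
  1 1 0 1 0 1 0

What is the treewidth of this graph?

A width-2 tree decomposition is:
Bags: B1 = {3, 5, 6}  B2 = {1, 5, 6}  B3 = {1, 4, 5}  B4 = {2, 4, 5}  B5 = {0, 5, 6}
Tree: B1–B2, B2–B3, B3–B4, B2–B5
Every bag has size at most 3, so the width is 3 − 1 = 2 and tw(G) ≤ 2. Conversely, {2, 4, 5} is a clique of size 3, and the vertices of any clique must share a bag in every tree decomposition; so some bag has ≥ 3 vertices and tw(G) ≥ 2. Combining the bounds, tw(G) = 2.

2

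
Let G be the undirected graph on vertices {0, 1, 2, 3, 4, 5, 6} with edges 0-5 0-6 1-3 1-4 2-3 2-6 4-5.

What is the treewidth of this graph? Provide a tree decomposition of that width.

Each bag holds 3 vertices, so the decomposition has width 2, which upper-bounds the treewidth. Since 5–0–6–2–3–1–4–5 is a cycle in G, G is not acyclic. Forests are exactly the graphs of treewidth ≤ 1, so tw(G) ≥ 2. Therefore the treewidth is 2.

Treewidth 2.
One optimal decomposition is:
Bags: B1 = {0, 5, 6}  B2 = {2, 5, 6}  B3 = {2, 3, 5}  B4 = {1, 3, 5}  B5 = {1, 4, 5}
Tree: B1–B2, B2–B3, B3–B4, B4–B5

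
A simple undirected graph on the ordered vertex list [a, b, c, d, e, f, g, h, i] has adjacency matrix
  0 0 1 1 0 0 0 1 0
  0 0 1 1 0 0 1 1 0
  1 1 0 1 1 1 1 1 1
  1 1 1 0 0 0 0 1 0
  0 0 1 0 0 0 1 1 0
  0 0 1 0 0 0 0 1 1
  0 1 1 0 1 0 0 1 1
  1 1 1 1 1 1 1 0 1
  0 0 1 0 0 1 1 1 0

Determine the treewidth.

A width-3 tree decomposition is:
Bags: B1 = {c, e, g, h}  B2 = {b, c, g, h}  B3 = {c, g, h, i}  B4 = {b, c, d, h}  B5 = {c, f, h, i}  B6 = {a, c, d, h}
Tree: B1–B2, B1–B3, B2–B4, B3–B5, B4–B6
Each bag holds 4 vertices, so the decomposition has width 3, which upper-bounds the treewidth. On the other hand G contains the 4-clique {a, c, d, h}. A clique must lie in a single bag of any decomposition, so no decomposition can have width below 3. Therefore the treewidth is 3.

3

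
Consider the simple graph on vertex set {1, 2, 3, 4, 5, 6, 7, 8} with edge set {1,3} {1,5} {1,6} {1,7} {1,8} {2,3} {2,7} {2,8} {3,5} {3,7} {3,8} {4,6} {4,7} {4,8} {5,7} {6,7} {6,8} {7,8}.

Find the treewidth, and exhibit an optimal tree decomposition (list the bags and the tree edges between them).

The largest bag has 4 vertices, giving width 3; this decomposition certifies tw(G) ≤ 3. Conversely, {1, 3, 7, 8} is a clique of size 4, and the vertices of any clique must share a bag in every tree decomposition; so some bag has ≥ 4 vertices and tw(G) ≥ 3. Hence tw(G) = 3 exactly.

Treewidth 3.
Bags: B1 = {1, 3, 7, 8}  B2 = {1, 6, 7, 8}  B3 = {2, 3, 7, 8}  B4 = {1, 3, 5, 7}  B5 = {4, 6, 7, 8}
Tree: B1–B2, B1–B3, B1–B4, B2–B5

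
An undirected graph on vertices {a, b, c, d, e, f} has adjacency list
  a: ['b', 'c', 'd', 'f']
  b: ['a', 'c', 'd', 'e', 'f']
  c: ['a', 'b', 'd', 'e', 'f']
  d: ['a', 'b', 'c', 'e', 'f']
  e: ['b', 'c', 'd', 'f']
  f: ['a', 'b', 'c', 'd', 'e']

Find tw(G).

4

A width-4 tree decomposition is:
Bags: B1 = {a, b, c, d, f}  B2 = {b, c, d, e, f}
Tree: B1–B2
Each bag holds 5 vertices, so the decomposition has width 4, which upper-bounds the treewidth. On the other hand G contains the 5-clique {b, c, d, e, f}. A clique must lie in a single bag of any decomposition, so no decomposition can have width below 4. Therefore the treewidth is 4.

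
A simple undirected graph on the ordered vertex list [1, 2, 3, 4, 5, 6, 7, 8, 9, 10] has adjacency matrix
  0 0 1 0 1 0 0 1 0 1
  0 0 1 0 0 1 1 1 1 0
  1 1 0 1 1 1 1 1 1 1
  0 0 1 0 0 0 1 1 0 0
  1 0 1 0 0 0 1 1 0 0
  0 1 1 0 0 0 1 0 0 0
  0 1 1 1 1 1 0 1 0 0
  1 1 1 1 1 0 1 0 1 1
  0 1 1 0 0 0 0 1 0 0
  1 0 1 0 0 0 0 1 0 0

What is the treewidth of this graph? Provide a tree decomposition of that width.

Treewidth 3.
One optimal decomposition is:
Bags: B1 = {1, 3, 5, 8}  B2 = {3, 5, 7, 8}  B3 = {1, 3, 8, 10}  B4 = {2, 3, 7, 8}  B5 = {2, 3, 8, 9}  B6 = {2, 3, 6, 7}  B7 = {3, 4, 7, 8}
Tree: B1–B2, B1–B3, B2–B4, B4–B5, B4–B6, B2–B7

Every bag has size at most 4, so the width is 4 − 1 = 3 and tw(G) ≤ 3. Conversely, {1, 3, 8, 10} is a clique of size 4, and the vertices of any clique must share a bag in every tree decomposition; so some bag has ≥ 4 vertices and tw(G) ≥ 3. The upper and lower bounds meet at 3, so that is the treewidth.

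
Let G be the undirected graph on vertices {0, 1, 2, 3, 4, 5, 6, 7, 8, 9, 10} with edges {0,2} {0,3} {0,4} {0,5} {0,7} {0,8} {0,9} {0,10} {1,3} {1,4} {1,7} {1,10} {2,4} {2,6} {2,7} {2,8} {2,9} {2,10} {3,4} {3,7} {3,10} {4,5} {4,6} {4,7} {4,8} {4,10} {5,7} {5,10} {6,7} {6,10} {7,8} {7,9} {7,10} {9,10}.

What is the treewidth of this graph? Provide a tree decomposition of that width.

The largest bag has 5 vertices, giving width 4; this decomposition certifies tw(G) ≤ 4. Conversely, {0, 2, 7, 9, 10} is a clique of size 5, and the vertices of any clique must share a bag in every tree decomposition; so some bag has ≥ 5 vertices and tw(G) ≥ 4. Hence tw(G) = 4 exactly.

Treewidth 4.
Bags: B1 = {0, 2, 4, 7, 10}  B2 = {0, 3, 4, 7, 10}  B3 = {0, 2, 7, 9, 10}  B4 = {0, 2, 4, 7, 8}  B5 = {2, 4, 6, 7, 10}  B6 = {0, 4, 5, 7, 10}  B7 = {1, 3, 4, 7, 10}
Tree: B1–B2, B1–B3, B1–B4, B1–B5, B1–B6, B2–B7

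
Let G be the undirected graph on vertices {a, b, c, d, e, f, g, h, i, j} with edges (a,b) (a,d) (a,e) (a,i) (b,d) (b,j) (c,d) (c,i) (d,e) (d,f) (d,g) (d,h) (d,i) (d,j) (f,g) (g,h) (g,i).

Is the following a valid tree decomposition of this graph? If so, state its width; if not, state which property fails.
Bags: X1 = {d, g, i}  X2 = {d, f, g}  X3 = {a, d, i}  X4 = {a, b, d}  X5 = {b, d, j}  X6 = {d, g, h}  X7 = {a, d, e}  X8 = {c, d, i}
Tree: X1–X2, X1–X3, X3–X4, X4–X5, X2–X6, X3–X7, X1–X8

Vertex coverage: the bags together contain {a, b, c, d, e, f, g, h, i, j}, the full vertex set. Edge coverage: each edge of G has both endpoints in at least one bag. Running intersection: for every vertex, the bags containing it form a connected subtree. All three properties hold, so this is a valid tree decomposition of width max|bag| − 1 = 2, and hence tw(G) ≤ 2.

Yes; width 2.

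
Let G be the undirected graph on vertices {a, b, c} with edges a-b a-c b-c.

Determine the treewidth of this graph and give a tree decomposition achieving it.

A single bag containing all 3 vertices is trivially a valid decomposition of width 2. Conversely, {a, b, c} is a clique of size 3, and the vertices of any clique must share a bag in every tree decomposition; so some bag has ≥ 3 vertices and tw(G) ≥ 2. Combining the bounds, tw(G) = 2.

Treewidth 2.
Bags: B1 = {a, b, c}
Tree: (single bag)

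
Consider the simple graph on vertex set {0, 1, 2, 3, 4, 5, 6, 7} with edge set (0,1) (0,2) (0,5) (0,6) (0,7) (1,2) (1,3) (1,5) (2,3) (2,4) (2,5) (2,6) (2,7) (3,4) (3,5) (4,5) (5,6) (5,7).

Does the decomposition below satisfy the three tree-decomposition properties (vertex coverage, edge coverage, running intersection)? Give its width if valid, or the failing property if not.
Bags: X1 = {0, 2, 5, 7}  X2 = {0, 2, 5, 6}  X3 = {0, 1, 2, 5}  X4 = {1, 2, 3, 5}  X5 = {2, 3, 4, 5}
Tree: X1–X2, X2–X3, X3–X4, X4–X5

Yes; width 3.

Every vertex of G appears in some bag (union = {0, 1, 2, 3, 4, 5, 6, 7}); every edge is covered by a bag; and for each vertex v the set of bags containing v is connected in the bag tree. The decomposition is therefore valid. The largest bag has 4 vertices, so the width is 3.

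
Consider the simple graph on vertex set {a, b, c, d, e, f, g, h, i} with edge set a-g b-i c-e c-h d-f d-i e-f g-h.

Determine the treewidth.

1

A width-1 tree decomposition is:
Bags: B1 = {a, g}  B2 = {g, h}  B3 = {c, h}  B4 = {c, e}  B5 = {e, f}  B6 = {d, f}  B7 = {d, i}  B8 = {b, i}
Tree: B1–B2, B2–B3, B3–B4, B4–B5, B5–B6, B6–B7, B7–B8
Each bag holds 2 vertices, so the decomposition has width 1, which upper-bounds the treewidth. G has an edge, so its treewidth is at least 1. Combining the bounds, tw(G) = 1.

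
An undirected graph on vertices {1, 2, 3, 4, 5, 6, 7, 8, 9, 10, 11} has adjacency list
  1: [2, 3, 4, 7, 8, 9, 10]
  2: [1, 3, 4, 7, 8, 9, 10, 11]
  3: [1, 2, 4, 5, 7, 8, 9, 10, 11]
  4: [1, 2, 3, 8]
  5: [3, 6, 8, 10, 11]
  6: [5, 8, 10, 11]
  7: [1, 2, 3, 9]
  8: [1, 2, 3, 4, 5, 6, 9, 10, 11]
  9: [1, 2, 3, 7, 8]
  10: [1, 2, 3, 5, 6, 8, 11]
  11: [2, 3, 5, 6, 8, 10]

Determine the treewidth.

4

A width-4 tree decomposition is:
Bags: B1 = {2, 3, 8, 10, 11}  B2 = {1, 2, 3, 8, 10}  B3 = {1, 2, 3, 8, 9}  B4 = {3, 5, 8, 10, 11}  B5 = {5, 6, 8, 10, 11}  B6 = {1, 2, 3, 4, 8}  B7 = {1, 2, 3, 7, 9}
Tree: B1–B2, B2–B3, B1–B4, B4–B5, B3–B6, B3–B7
Each bag holds 5 vertices, so the decomposition has width 4, which upper-bounds the treewidth. On the other hand G contains the 5-clique {1, 2, 3, 8, 9}. A clique must lie in a single bag of any decomposition, so no decomposition can have width below 4. Combining the bounds, tw(G) = 4.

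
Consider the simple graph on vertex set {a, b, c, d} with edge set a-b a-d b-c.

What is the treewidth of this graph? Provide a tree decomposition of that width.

Each bag holds 2 vertices, so the decomposition has width 1, which upper-bounds the treewidth. G has an edge, so its treewidth is at least 1. Hence tw(G) = 1 exactly.

Treewidth 1.
One such decomposition:
Bags: B1 = {b, c}  B2 = {a, b}  B3 = {a, d}
Tree: B1–B2, B2–B3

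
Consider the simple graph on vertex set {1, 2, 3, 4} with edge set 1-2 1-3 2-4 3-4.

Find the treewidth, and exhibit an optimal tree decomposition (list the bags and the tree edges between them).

Treewidth 2.
One such decomposition:
Bags: B1 = {2, 3, 4}  B2 = {1, 2, 3}
Tree: B1–B2

Every bag has size at most 3, so the width is 3 − 1 = 2 and tw(G) ≤ 2. For the lower bound, G contains the cycle 3–4–2–1–3, so G is not a forest; only forests have treewidth ≤ 1, hence tw(G) ≥ 2. Therefore the treewidth is 2.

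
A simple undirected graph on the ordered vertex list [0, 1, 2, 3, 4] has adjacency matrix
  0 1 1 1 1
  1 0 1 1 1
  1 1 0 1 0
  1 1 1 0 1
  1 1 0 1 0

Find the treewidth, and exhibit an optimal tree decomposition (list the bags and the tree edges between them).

The largest bag has 4 vertices, giving width 3; this decomposition certifies tw(G) ≤ 3. On the other hand G contains the 4-clique {0, 1, 2, 3}. A clique must lie in a single bag of any decomposition, so no decomposition can have width below 3. Therefore the treewidth is 3.

Treewidth 3.
One such decomposition:
Bags: B1 = {0, 1, 2, 3}  B2 = {0, 1, 3, 4}
Tree: B1–B2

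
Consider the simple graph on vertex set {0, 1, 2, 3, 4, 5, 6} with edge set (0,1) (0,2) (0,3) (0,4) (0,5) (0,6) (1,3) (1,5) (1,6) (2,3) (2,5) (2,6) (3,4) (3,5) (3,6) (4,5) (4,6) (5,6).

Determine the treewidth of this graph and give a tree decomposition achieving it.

Treewidth 4.
One optimal decomposition is:
Bags: B1 = {0, 1, 3, 5, 6}  B2 = {0, 2, 3, 5, 6}  B3 = {0, 3, 4, 5, 6}
Tree: B1–B2, B2–B3

The largest bag has 5 vertices, giving width 4; this decomposition certifies tw(G) ≤ 4. On the other hand G contains the 5-clique {0, 1, 3, 5, 6}. A clique must lie in a single bag of any decomposition, so no decomposition can have width below 4. Therefore the treewidth is 4.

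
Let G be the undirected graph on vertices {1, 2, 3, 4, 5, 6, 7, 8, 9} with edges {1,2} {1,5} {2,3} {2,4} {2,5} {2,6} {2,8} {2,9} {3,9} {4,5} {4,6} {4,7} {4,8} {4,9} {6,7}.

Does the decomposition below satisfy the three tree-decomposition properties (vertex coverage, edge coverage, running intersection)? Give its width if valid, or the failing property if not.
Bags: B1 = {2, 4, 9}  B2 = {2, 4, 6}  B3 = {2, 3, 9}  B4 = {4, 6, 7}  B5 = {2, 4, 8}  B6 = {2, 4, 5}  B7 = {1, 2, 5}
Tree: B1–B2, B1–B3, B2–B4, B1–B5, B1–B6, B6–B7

Yes; width 2.

Checking the three conditions: (i) the bags cover all of {1, 2, 3, 4, 5, 6, 7, 8, 9}; (ii) for each edge, some bag contains both endpoints; (iii) the bags containing any fixed vertex form a subtree. All hold, so the decomposition is valid with width 3 − 1 = 2.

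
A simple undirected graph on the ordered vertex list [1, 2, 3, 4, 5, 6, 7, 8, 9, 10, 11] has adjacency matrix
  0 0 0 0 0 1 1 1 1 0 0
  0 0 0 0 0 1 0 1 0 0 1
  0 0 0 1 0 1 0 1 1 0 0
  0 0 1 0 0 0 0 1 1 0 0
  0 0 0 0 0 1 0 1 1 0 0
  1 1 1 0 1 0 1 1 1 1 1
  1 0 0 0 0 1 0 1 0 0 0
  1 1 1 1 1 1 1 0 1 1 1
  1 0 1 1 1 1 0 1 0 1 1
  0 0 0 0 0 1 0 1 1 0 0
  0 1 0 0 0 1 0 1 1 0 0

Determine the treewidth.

A width-3 tree decomposition is:
Bags: B1 = {3, 6, 8, 9}  B2 = {6, 8, 9, 11}  B3 = {2, 6, 8, 11}  B4 = {6, 8, 9, 10}  B5 = {3, 4, 8, 9}  B6 = {5, 6, 8, 9}  B7 = {1, 6, 8, 9}  B8 = {1, 6, 7, 8}
Tree: B1–B2, B2–B3, B1–B4, B1–B5, B1–B6, B1–B7, B7–B8
The largest bag has 4 vertices, giving width 3; this decomposition certifies tw(G) ≤ 3. For the lower bound, the 4 vertices {3, 4, 8, 9} are pairwise adjacent, and any tree decomposition puts a clique entirely inside one bag — forcing width ≥ 3. Hence tw(G) = 3 exactly.

3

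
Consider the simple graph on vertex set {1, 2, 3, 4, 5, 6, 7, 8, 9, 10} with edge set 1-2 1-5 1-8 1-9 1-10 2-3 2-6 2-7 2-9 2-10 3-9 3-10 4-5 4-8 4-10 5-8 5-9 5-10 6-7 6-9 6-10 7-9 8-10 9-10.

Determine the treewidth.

3

A width-3 tree decomposition is:
Bags: B1 = {1, 2, 9, 10}  B2 = {2, 6, 9, 10}  B3 = {1, 5, 9, 10}  B4 = {1, 5, 8, 10}  B5 = {2, 3, 9, 10}  B6 = {2, 6, 7, 9}  B7 = {4, 5, 8, 10}
Tree: B1–B2, B1–B3, B3–B4, B2–B5, B2–B6, B4–B7
Every bag has size at most 4, so the width is 4 − 1 = 3 and tw(G) ≤ 3. Conversely, {1, 5, 8, 10} is a clique of size 4, and the vertices of any clique must share a bag in every tree decomposition; so some bag has ≥ 4 vertices and tw(G) ≥ 3. Therefore the treewidth is 3.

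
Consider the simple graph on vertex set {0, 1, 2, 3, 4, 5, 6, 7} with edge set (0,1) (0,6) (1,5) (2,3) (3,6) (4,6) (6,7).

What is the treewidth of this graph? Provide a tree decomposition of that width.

Each bag holds 2 vertices, so the decomposition has width 1, which upper-bounds the treewidth. G has an edge, so its treewidth is at least 1. Therefore the treewidth is 1.

Treewidth 1.
Bags: B1 = {4, 6}  B2 = {6, 7}  B3 = {0, 6}  B4 = {0, 1}  B5 = {3, 6}  B6 = {2, 3}  B7 = {1, 5}
Tree: B1–B2, B1–B3, B3–B4, B2–B5, B5–B6, B4–B7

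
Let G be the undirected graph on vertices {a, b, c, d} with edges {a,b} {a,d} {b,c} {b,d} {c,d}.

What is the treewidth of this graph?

2

A width-2 tree decomposition is:
Bags: B1 = {a, b, d}  B2 = {b, c, d}
Tree: B1–B2
Each bag holds 3 vertices, so the decomposition has width 2, which upper-bounds the treewidth. Conversely, {b, c, d} is a clique of size 3, and the vertices of any clique must share a bag in every tree decomposition; so some bag has ≥ 3 vertices and tw(G) ≥ 2. Hence tw(G) = 2 exactly.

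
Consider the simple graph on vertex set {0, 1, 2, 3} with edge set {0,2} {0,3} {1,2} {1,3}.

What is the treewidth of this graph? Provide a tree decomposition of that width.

Treewidth 2.
Bags: B1 = {1, 2, 3}  B2 = {0, 2, 3}
Tree: B1–B2

The largest bag has 3 vertices, giving width 2; this decomposition certifies tw(G) ≤ 2. For the lower bound, G contains the cycle 2–1–3–0–2, so G is not a forest; only forests have treewidth ≤ 1, hence tw(G) ≥ 2. Hence tw(G) = 2 exactly.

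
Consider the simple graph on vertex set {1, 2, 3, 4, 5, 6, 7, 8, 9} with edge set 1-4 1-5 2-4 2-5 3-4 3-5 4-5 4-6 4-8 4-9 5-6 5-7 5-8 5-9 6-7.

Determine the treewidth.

2

A width-2 tree decomposition is:
Bags: B1 = {1, 4, 5}  B2 = {4, 5, 6}  B3 = {2, 4, 5}  B4 = {4, 5, 9}  B5 = {4, 5, 8}  B6 = {3, 4, 5}  B7 = {5, 6, 7}
Tree: B1–B2, B2–B3, B1–B4, B4–B5, B1–B6, B2–B7
Each bag holds 3 vertices, so the decomposition has width 2, which upper-bounds the treewidth. For the lower bound, the 3 vertices {1, 4, 5} are pairwise adjacent, and any tree decomposition puts a clique entirely inside one bag — forcing width ≥ 2. Therefore the treewidth is 2.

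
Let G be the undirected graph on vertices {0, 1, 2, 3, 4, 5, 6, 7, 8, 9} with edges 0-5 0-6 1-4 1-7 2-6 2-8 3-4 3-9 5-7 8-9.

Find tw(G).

2

A width-2 tree decomposition is:
Bags: B1 = {0, 2, 6}  B2 = {0, 2, 5}  B3 = {2, 5, 7}  B4 = {1, 2, 7}  B5 = {1, 2, 4}  B6 = {2, 3, 4}  B7 = {2, 3, 9}  B8 = {2, 8, 9}
Tree: B1–B2, B2–B3, B3–B4, B4–B5, B5–B6, B6–B7, B7–B8
Each bag holds 3 vertices, so the decomposition has width 2, which upper-bounds the treewidth. For the lower bound, G contains the cycle 2–6–0–5–7–1–4–3–9–8–2, so G is not a forest; only forests have treewidth ≤ 1, hence tw(G) ≥ 2. Hence tw(G) = 2 exactly.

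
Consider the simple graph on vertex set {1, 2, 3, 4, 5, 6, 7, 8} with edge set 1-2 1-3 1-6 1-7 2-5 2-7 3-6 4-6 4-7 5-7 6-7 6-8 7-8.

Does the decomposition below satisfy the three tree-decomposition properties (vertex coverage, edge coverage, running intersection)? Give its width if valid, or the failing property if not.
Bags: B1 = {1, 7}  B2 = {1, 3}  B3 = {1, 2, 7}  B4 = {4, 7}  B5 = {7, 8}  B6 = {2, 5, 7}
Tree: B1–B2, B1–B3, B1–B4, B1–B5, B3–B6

No — vertex 6 appears in no bag.

A tree decomposition must satisfy three properties: every vertex lies in some bag; for every edge, both endpoints lie together in some bag; and for every vertex, the bags containing it form a connected subtree. Here vertex 6 appears in no bag, so the decomposition is invalid.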